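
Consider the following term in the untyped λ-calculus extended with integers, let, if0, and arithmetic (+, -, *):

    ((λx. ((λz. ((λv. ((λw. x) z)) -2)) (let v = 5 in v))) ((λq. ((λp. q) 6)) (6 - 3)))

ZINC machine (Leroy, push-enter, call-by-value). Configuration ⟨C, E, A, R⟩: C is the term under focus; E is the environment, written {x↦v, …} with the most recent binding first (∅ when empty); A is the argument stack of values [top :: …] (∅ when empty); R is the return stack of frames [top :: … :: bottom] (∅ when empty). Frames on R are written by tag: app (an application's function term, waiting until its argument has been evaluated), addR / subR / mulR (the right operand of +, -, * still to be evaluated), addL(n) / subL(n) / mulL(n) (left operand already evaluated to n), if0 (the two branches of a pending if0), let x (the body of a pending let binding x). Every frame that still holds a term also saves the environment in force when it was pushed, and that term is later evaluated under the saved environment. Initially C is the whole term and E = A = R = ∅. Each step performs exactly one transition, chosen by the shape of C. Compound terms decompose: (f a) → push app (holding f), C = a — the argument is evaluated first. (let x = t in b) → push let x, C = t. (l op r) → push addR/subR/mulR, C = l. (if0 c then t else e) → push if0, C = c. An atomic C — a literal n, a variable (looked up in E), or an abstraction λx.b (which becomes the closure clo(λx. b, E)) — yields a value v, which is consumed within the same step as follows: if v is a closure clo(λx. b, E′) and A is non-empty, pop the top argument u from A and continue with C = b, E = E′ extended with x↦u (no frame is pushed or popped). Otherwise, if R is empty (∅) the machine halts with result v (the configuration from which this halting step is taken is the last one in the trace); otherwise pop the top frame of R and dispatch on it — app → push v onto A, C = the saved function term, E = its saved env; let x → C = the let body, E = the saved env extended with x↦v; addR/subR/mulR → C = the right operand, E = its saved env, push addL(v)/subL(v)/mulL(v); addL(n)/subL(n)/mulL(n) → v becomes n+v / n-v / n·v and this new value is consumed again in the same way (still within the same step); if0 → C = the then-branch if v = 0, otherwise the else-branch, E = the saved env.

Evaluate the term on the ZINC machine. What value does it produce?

Answer: 3

Execution trace:
[0] ⟨C=((λx. ((λz. ((λv. ((λw. x) z)) -2)) (let v = 5 in v))) ((λq. ((λp. q) 6)) (6 - 3))); E=∅; A=∅; R=∅⟩
[1] ⟨C=((λq. ((λp. q) 6)) (6 - 3)); E=∅; A=∅; R=[app]⟩
[2] ⟨C=(6 - 3); E=∅; A=∅; R=[app :: app]⟩
[3] ⟨C=6; E=∅; A=∅; R=[subR :: app :: app]⟩
[4] ⟨C=3; E=∅; A=∅; R=[subL(6) :: app :: app]⟩
[5] ⟨C=(λq. ((λp. q) 6)); E=∅; A=[3]; R=[app]⟩
[6] ⟨C=((λp. q) 6); E={q↦3}; A=∅; R=[app]⟩
[7] ⟨C=6; E={q↦3}; A=∅; R=[app :: app]⟩
[8] ⟨C=(λp. q); E={q↦3}; A=[6]; R=[app]⟩
[9] ⟨C=q; E={p↦6, q↦3}; A=∅; R=[app]⟩
[10] ⟨C=(λx. ((λz. ((λv. ((λw. x) z)) -2)) (let v = 5 in v))); E=∅; A=[3]; R=∅⟩
[11] ⟨C=((λz. ((λv. ((λw. x) z)) -2)) (let v = 5 in v)); E={x↦3}; A=∅; R=∅⟩
[12] ⟨C=(let v = 5 in v); E={x↦3}; A=∅; R=[app]⟩
[13] ⟨C=5; E={x↦3}; A=∅; R=[let v :: app]⟩
[14] ⟨C=v; E={v↦5, x↦3}; A=∅; R=[app]⟩
[15] ⟨C=(λz. ((λv. ((λw. x) z)) -2)); E={x↦3}; A=[5]; R=∅⟩
[16] ⟨C=((λv. ((λw. x) z)) -2); E={z↦5, x↦3}; A=∅; R=∅⟩
[17] ⟨C=-2; E={z↦5, x↦3}; A=∅; R=[app]⟩
[18] ⟨C=(λv. ((λw. x) z)); E={z↦5, x↦3}; A=[-2]; R=∅⟩
[19] ⟨C=((λw. x) z); E={v↦-2, z↦5, x↦3}; A=∅; R=∅⟩
[20] ⟨C=z; E={v↦-2, z↦5, x↦3}; A=∅; R=[app]⟩
[21] ⟨C=(λw. x); E={v↦-2, z↦5, x↦3}; A=[5]; R=∅⟩
[22] ⟨C=x; E={w↦5, v↦-2, z↦5, x↦3}; A=∅; R=∅⟩
→ final value 3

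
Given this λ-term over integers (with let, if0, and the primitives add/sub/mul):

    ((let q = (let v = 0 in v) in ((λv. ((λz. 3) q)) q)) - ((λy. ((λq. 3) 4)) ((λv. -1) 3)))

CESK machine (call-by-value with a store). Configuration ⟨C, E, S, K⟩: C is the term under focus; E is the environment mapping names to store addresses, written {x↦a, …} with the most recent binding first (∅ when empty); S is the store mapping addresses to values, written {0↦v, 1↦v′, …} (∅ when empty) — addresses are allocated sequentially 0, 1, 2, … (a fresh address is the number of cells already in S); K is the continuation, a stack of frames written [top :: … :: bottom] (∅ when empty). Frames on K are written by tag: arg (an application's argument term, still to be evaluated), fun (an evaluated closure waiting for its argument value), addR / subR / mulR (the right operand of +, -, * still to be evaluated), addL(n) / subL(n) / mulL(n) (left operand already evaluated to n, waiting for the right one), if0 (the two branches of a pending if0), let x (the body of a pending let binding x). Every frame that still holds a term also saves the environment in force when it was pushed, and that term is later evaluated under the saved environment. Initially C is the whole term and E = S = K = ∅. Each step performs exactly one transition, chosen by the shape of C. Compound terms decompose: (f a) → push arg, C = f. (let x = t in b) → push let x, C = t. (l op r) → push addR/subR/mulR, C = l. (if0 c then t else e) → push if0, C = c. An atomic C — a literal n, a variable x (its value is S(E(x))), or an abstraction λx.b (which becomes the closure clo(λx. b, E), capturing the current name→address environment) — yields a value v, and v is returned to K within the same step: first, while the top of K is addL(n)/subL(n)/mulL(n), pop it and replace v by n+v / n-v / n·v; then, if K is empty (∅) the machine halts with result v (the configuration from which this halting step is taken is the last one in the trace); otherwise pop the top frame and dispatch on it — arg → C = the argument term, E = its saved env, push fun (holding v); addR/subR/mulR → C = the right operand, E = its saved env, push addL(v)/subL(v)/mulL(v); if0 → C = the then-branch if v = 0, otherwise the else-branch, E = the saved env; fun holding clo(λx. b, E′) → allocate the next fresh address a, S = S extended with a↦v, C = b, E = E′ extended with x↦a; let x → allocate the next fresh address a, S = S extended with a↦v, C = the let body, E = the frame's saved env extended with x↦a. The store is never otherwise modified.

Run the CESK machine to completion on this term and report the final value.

Answer: 0

Execution trace:
[0] [C=((let q = (let v = 0 in v) in ((λv. ((λz. 3) q)) q)) - ((λy. ((λq. 3) 4)) ((λv. -1) 3))) | E=∅ | S=∅ | K=∅]
[1] [C=(let q = (let v = 0 in v) in ((λv. ((λz. 3) q)) q)) | E=∅ | S=∅ | K=[subR]]
[2] [C=(let v = 0 in v) | E=∅ | S=∅ | K=[let q :: subR]]
[3] [C=0 | E=∅ | S=∅ | K=[let v :: let q :: subR]]
[4] [C=v | E={v↦0} | S={0↦0} | K=[let q :: subR]]
[5] [C=((λv. ((λz. 3) q)) q) | E={q↦1} | S={0↦0, 1↦0} | K=[subR]]
[6] [C=(λv. ((λz. 3) q)) | E={q↦1} | S={0↦0, 1↦0} | K=[arg :: subR]]
[7] [C=q | E={q↦1} | S={0↦0, 1↦0} | K=[fun :: subR]]
[8] [C=((λz. 3) q) | E={v↦2, q↦1} | S={0↦0, 1↦0, 2↦0} | K=[subR]]
[9] [C=(λz. 3) | E={v↦2, q↦1} | S={0↦0, 1↦0, 2↦0} | K=[arg :: subR]]
[10] [C=q | E={v↦2, q↦1} | S={0↦0, 1↦0, 2↦0} | K=[fun :: subR]]
[11] [C=3 | E={z↦3, v↦2, q↦1} | S={0↦0, 1↦0, 2↦0, 3↦0} | K=[subR]]
[12] [C=((λy. ((λq. 3) 4)) ((λv. -1) 3)) | E=∅ | S={0↦0, 1↦0, 2↦0, 3↦0} | K=[subL(3)]]
[13] [C=(λy. ((λq. 3) 4)) | E=∅ | S={0↦0, 1↦0, 2↦0, 3↦0} | K=[arg :: subL(3)]]
[14] [C=((λv. -1) 3) | E=∅ | S={0↦0, 1↦0, 2↦0, 3↦0} | K=[fun :: subL(3)]]
[15] [C=(λv. -1) | E=∅ | S={0↦0, 1↦0, 2↦0, 3↦0} | K=[arg :: fun :: subL(3)]]
[16] [C=3 | E=∅ | S={0↦0, 1↦0, 2↦0, 3↦0} | K=[fun :: fun :: subL(3)]]
[17] [C=-1 | E={v↦4} | S={0↦0, 1↦0, 2↦0, 3↦0, 4↦3} | K=[fun :: subL(3)]]
[18] [C=((λq. 3) 4) | E={y↦5} | S={0↦0, 1↦0, 2↦0, 3↦0, 4↦3, 5↦-1} | K=[subL(3)]]
[19] [C=(λq. 3) | E={y↦5} | S={0↦0, 1↦0, 2↦0, 3↦0, 4↦3, 5↦-1} | K=[arg :: subL(3)]]
[20] [C=4 | E={y↦5} | S={0↦0, 1↦0, 2↦0, 3↦0, 4↦3, 5↦-1} | K=[fun :: subL(3)]]
[21] [C=3 | E={q↦6, y↦5} | S={0↦0, 1↦0, 2↦0, 3↦0, 4↦3, 5↦-1, 6↦4} | K=[subL(3)]]
→ final value 0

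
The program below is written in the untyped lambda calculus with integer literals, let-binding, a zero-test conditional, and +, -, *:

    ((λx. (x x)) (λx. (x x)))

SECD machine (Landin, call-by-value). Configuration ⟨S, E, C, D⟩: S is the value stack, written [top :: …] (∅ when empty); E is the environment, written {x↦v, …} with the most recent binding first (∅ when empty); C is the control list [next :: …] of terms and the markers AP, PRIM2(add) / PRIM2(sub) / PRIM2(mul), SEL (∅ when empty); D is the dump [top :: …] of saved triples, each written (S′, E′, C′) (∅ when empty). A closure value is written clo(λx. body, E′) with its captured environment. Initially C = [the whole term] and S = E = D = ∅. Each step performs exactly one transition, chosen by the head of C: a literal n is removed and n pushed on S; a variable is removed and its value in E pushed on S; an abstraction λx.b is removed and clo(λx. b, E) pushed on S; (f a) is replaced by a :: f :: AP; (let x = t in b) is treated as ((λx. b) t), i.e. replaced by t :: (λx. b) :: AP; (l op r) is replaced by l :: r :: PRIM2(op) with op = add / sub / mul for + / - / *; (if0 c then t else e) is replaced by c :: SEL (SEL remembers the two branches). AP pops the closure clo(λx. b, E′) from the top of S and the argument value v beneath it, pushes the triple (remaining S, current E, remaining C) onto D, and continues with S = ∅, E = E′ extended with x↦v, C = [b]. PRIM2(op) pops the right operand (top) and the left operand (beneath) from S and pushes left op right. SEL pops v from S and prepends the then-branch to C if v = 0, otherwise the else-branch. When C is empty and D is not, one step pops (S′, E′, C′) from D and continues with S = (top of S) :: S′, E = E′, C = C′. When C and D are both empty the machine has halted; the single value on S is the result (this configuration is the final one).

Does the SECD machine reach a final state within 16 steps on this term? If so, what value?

Answer: DIVERGES (no final state within 16 steps)

Derivation:
0. <S=∅, E=∅, C=[((λx. (x x)) (λx. (x x)))], D=∅>
1. <S=∅, E=∅, C=[(λx. (x x)) :: (λx. (x x)) :: AP], D=∅>
2. <S=[clo(λx. (x x), ∅)], E=∅, C=[(λx. (x x)) :: AP], D=∅>
3. <S=[clo(λx. (x x), ∅) :: clo(λx. (x x), ∅)], E=∅, C=[AP], D=∅>
4. <S=∅, E={x↦clo(λx. (x x), ∅)}, C=[(x x)], D=[(∅, ∅, ∅)]>
5. <S=∅, E={x↦clo(λx. (x x), ∅)}, C=[x :: x :: AP], D=[(∅, ∅, ∅)]>
6. <S=[clo(λx. (x x), ∅)], E={x↦clo(λx. (x x), ∅)}, C=[x :: AP], D=[(∅, ∅, ∅)]>
7. <S=[clo(λx. (x x), ∅) :: clo(λx. (x x), ∅)], E={x↦clo(λx. (x x), ∅)}, C=[AP], D=[(∅, ∅, ∅)]>
8. <S=∅, E={x↦clo(λx. (x x), ∅)}, C=[(x x)], D=[(∅, {x↦clo(λx. (x x), ∅)}, ∅) :: (∅, ∅, ∅)]>
9. <S=∅, E={x↦clo(λx. (x x), ∅)}, C=[x :: x :: AP], D=[(∅, {x↦clo(λx. (x x), ∅)}, ∅) :: (∅, ∅, ∅)]>
10. <S=[clo(λx. (x x), ∅)], E={x↦clo(λx. (x x), ∅)}, C=[x :: AP], D=[(∅, {x↦clo(λx. (x x), ∅)}, ∅) :: (∅, ∅, ∅)]>
11. <S=[clo(λx. (x x), ∅) :: clo(λx. (x x), ∅)], E={x↦clo(λx. (x x), ∅)}, C=[AP], D=[(∅, {x↦clo(λx. (x x), ∅)}, ∅) :: (∅, ∅, ∅)]>
12. <S=∅, E={x↦clo(λx. (x x), ∅)}, C=[(x x)], D=[(∅, {x↦clo(λx. (x x), ∅)}, ∅) :: (∅, {x↦clo(λx. (x x), ∅)}, ∅) :: (∅, ∅, ∅)]>
13. <S=∅, E={x↦clo(λx. (x x), ∅)}, C=[x :: x :: AP], D=[(∅, {x↦clo(λx. (x x), ∅)}, ∅) :: (∅, {x↦clo(λx. (x x), ∅)}, ∅) :: (∅, ∅, ∅)]>
14. <S=[clo(λx. (x x), ∅)], E={x↦clo(λx. (x x), ∅)}, C=[x :: AP], D=[(∅, {x↦clo(λx. (x x), ∅)}, ∅) :: (∅, {x↦clo(λx. (x x), ∅)}, ∅) :: (∅, ∅, ∅)]>
15. <S=[clo(λx. (x x), ∅) :: clo(λx. (x x), ∅)], E={x↦clo(λx. (x x), ∅)}, C=[AP], D=[(∅, {x↦clo(λx. (x x), ∅)}, ∅) :: (∅, {x↦clo(λx. (x x), ∅)}, ∅) :: (∅, ∅, ∅)]>
16. <S=∅, E={x↦clo(λx. (x x), ∅)}, C=[(x x)], D=[(∅, {x↦clo(λx. (x x), ∅)}, ∅) :: (∅, {x↦clo(λx. (x x), ∅)}, ∅) :: (∅, {x↦clo(λx. (x x), ∅)}, ∅) :: (∅, ∅, ∅)]>
→ 16 transitions taken and the configuration is still not final: no result within 16 steps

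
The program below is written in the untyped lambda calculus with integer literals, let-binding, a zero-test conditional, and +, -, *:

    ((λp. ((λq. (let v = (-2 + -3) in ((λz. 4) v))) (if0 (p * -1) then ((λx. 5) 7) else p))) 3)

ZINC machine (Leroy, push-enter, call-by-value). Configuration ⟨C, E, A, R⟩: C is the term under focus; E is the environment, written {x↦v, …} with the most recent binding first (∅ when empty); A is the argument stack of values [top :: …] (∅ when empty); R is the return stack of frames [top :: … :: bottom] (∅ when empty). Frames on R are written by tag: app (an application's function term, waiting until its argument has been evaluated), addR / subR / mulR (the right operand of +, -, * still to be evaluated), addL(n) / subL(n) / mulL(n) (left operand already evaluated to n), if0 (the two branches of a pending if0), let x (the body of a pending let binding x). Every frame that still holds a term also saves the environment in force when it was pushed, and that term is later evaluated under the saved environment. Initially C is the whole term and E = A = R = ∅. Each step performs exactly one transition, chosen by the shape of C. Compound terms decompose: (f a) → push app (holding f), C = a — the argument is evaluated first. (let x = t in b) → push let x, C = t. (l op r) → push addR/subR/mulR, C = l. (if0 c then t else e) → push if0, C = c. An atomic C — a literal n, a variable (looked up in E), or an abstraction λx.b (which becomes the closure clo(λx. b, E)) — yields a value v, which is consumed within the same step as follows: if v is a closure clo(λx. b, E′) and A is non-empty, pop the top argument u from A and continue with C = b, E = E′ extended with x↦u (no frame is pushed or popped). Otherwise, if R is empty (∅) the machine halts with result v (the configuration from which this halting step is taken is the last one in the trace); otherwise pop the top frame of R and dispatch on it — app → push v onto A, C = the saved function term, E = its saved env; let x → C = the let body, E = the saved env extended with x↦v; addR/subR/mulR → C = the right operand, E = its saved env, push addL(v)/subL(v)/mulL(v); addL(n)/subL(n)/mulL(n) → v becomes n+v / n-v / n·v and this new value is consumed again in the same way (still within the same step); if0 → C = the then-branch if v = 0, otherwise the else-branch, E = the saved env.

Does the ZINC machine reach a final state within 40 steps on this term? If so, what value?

Answer: 4

Derivation:
step 0: [C=((λp. ((λq. (let v = (-2 + -3) in ((λz. 4) v))) (if0 (p * -1) then ((λx. 5) 7) else p))) 3) | E=∅ | A=∅ | R=∅]
step 1: [C=3 | E=∅ | A=∅ | R=[app]]
step 2: [C=(λp. ((λq. (let v = (-2 + -3) in ((λz. 4) v))) (if0 (p * -1) then ((λx. 5) 7) else p))) | E=∅ | A=[3] | R=∅]
step 3: [C=((λq. (let v = (-2 + -3) in ((λz. 4) v))) (if0 (p * -1) then ((λx. 5) 7) else p)) | E={p↦3} | A=∅ | R=∅]
step 4: [C=(if0 (p * -1) then ((λx. 5) 7) else p) | E={p↦3} | A=∅ | R=[app]]
step 5: [C=(p * -1) | E={p↦3} | A=∅ | R=[if0 :: app]]
step 6: [C=p | E={p↦3} | A=∅ | R=[mulR :: if0 :: app]]
step 7: [C=-1 | E={p↦3} | A=∅ | R=[mulL(3) :: if0 :: app]]
step 8: [C=p | E={p↦3} | A=∅ | R=[app]]
step 9: [C=(λq. (let v = (-2 + -3) in ((λz. 4) v))) | E={p↦3} | A=[3] | R=∅]
step 10: [C=(let v = (-2 + -3) in ((λz. 4) v)) | E={q↦3, p↦3} | A=∅ | R=∅]
step 11: [C=(-2 + -3) | E={q↦3, p↦3} | A=∅ | R=[let v]]
step 12: [C=-2 | E={q↦3, p↦3} | A=∅ | R=[addR :: let v]]
step 13: [C=-3 | E={q↦3, p↦3} | A=∅ | R=[addL(-2) :: let v]]
step 14: [C=((λz. 4) v) | E={v↦-5, q↦3, p↦3} | A=∅ | R=∅]
step 15: [C=v | E={v↦-5, q↦3, p↦3} | A=∅ | R=[app]]
step 16: [C=(λz. 4) | E={v↦-5, q↦3, p↦3} | A=[-5] | R=∅]
step 17: [C=4 | E={z↦-5, v↦-5, q↦3, p↦3} | A=∅ | R=∅]
→ final value 4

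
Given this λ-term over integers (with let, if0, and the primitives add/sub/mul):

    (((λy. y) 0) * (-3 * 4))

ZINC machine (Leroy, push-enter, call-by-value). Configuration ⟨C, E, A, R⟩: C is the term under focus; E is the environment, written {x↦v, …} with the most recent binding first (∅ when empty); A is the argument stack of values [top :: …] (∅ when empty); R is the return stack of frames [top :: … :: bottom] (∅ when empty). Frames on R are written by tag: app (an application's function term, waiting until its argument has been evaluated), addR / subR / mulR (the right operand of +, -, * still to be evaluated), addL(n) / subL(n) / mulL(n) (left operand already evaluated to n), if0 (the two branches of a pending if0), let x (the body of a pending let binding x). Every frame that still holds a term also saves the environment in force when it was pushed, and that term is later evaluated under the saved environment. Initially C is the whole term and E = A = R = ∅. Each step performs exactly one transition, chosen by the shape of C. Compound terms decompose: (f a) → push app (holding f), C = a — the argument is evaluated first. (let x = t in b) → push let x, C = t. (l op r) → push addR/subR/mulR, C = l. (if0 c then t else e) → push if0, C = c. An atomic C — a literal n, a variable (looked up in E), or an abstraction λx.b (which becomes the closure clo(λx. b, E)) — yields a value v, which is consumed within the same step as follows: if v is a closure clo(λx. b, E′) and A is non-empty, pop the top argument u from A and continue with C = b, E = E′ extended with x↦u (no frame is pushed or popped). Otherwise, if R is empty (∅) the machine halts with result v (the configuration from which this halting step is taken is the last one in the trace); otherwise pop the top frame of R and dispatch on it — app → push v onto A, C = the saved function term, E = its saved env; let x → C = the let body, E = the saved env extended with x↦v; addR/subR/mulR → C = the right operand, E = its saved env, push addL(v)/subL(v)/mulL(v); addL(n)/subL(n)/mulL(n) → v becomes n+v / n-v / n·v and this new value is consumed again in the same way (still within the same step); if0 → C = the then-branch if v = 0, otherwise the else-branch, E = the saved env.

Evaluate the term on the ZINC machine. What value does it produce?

Answer: 0

Execution trace:
step 0: ⟨C=(((λy. y) 0) * (-3 * 4)); E=∅; A=∅; R=∅⟩
step 1: ⟨C=((λy. y) 0); E=∅; A=∅; R=[mulR]⟩
step 2: ⟨C=0; E=∅; A=∅; R=[app :: mulR]⟩
step 3: ⟨C=(λy. y); E=∅; A=[0]; R=[mulR]⟩
step 4: ⟨C=y; E={y↦0}; A=∅; R=[mulR]⟩
step 5: ⟨C=(-3 * 4); E=∅; A=∅; R=[mulL(0)]⟩
step 6: ⟨C=-3; E=∅; A=∅; R=[mulR :: mulL(0)]⟩
step 7: ⟨C=4; E=∅; A=∅; R=[mulL(-3) :: mulL(0)]⟩
→ final value 0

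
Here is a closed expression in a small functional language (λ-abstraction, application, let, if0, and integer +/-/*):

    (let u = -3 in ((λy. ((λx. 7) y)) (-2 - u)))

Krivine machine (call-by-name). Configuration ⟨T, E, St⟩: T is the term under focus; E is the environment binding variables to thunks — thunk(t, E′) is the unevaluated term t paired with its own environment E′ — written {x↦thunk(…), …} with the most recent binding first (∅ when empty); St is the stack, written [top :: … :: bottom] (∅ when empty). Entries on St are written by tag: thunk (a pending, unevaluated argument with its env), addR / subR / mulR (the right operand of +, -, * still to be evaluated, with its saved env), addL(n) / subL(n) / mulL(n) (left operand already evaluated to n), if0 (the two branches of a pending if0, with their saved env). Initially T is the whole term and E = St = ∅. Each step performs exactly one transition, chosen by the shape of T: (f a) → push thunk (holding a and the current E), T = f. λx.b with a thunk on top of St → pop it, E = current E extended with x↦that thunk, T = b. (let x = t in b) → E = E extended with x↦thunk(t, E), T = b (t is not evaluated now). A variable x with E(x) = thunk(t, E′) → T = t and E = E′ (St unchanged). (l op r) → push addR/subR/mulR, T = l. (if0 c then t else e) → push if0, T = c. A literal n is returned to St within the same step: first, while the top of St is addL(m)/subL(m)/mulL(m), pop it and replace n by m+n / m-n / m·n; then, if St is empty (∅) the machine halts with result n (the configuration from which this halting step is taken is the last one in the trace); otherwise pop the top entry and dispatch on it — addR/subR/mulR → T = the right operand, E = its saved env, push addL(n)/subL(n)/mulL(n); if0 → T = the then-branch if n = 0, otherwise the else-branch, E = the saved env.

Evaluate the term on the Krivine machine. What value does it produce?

Answer: 7

Machine steps:
step 0: <T=(let u = -3 in ((λy. ((λx. 7) y)) (-2 - u))), E=∅, St=∅>
step 1: <T=((λy. ((λx. 7) y)) (-2 - u)), E={u↦thunk(-3, ∅)}, St=∅>
step 2: <T=(λy. ((λx. 7) y)), E={u↦thunk(-3, ∅)}, St=[thunk]>
step 3: <T=((λx. 7) y), E={y↦thunk((-2 - u), {u↦thunk(-3, ∅)}), u↦thunk(-3, ∅)}, St=∅>
step 4: <T=(λx. 7), E={y↦thunk((-2 - u), {u↦thunk(-3, ∅)}), u↦thunk(-3, ∅)}, St=[thunk]>
step 5: <T=7, E={x↦thunk(y, {y↦thunk((-2 - u), {u↦thunk(-3, ∅)}), u↦thunk(-3, ∅)}), y↦thunk((-2 - u), {u↦thunk(-3, ∅)}), u↦thunk(-3, ∅)}, St=∅>
→ final value 7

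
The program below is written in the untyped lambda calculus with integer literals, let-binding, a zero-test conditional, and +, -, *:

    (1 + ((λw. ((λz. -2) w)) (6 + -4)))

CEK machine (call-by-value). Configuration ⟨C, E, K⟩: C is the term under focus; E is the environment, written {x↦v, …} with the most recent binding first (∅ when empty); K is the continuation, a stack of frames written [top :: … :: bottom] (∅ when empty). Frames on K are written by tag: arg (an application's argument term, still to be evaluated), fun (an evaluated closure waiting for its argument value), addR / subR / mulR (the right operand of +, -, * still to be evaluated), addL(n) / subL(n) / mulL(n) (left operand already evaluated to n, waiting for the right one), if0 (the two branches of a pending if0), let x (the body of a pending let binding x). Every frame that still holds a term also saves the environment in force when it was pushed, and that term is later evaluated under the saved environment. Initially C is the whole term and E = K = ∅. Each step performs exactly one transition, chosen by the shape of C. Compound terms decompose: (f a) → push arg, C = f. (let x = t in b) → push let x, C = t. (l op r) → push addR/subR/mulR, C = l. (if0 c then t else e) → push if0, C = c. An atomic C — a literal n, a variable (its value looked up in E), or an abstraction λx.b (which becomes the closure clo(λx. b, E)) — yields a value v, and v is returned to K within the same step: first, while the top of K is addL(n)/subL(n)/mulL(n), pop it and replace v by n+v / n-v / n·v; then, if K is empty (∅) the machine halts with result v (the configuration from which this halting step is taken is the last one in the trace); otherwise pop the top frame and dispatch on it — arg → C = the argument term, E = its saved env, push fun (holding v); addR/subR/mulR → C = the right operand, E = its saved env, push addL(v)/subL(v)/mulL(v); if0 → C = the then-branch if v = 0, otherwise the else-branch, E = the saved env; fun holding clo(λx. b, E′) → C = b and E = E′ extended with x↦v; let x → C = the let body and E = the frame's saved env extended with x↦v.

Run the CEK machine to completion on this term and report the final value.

Answer: -1

Execution trace:
[0] ⟨C=(1 + ((λw. ((λz. -2) w)) (6 + -4))); E=∅; K=∅⟩
[1] ⟨C=1; E=∅; K=[addR]⟩
[2] ⟨C=((λw. ((λz. -2) w)) (6 + -4)); E=∅; K=[addL(1)]⟩
[3] ⟨C=(λw. ((λz. -2) w)); E=∅; K=[arg :: addL(1)]⟩
[4] ⟨C=(6 + -4); E=∅; K=[fun :: addL(1)]⟩
[5] ⟨C=6; E=∅; K=[addR :: fun :: addL(1)]⟩
[6] ⟨C=-4; E=∅; K=[addL(6) :: fun :: addL(1)]⟩
[7] ⟨C=((λz. -2) w); E={w↦2}; K=[addL(1)]⟩
[8] ⟨C=(λz. -2); E={w↦2}; K=[arg :: addL(1)]⟩
[9] ⟨C=w; E={w↦2}; K=[fun :: addL(1)]⟩
[10] ⟨C=-2; E={z↦2, w↦2}; K=[addL(1)]⟩
→ final value -1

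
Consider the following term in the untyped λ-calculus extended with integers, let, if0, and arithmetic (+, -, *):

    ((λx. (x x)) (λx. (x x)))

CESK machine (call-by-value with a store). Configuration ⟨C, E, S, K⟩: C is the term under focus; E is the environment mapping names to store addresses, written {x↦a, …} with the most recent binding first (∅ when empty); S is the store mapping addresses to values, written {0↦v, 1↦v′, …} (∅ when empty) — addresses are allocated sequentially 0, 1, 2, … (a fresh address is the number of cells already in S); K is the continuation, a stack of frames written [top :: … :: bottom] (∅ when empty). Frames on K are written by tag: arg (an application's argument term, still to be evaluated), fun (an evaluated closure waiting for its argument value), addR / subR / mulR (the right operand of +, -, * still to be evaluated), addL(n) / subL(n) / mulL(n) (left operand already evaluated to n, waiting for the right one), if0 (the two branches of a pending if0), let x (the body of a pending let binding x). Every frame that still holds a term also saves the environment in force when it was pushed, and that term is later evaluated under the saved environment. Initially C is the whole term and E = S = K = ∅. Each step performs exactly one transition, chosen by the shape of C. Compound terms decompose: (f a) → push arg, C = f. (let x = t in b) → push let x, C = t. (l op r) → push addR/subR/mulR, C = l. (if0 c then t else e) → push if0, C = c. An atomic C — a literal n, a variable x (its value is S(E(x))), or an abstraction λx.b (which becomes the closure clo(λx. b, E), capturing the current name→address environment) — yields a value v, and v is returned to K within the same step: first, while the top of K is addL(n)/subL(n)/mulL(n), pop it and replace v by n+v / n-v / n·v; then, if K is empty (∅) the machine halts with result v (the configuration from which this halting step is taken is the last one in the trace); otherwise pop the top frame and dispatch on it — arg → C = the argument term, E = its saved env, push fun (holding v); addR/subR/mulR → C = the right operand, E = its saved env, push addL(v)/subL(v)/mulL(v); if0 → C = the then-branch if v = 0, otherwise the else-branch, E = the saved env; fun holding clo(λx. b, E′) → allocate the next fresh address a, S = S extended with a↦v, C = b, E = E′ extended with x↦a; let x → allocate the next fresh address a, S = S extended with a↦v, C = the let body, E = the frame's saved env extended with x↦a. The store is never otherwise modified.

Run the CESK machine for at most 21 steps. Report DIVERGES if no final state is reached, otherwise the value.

Answer: DIVERGES (no final state within 21 steps)

Machine steps:
0. <C=((λx. (x x)) (λx. (x x))), E=∅, S=∅, K=∅>
1. <C=(λx. (x x)), E=∅, S=∅, K=[arg]>
2. <C=(λx. (x x)), E=∅, S=∅, K=[fun]>
3. <C=(x x), E={x↦0}, S={0↦clo(λx. (x x), ∅)}, K=∅>
4. <C=x, E={x↦0}, S={0↦clo(λx. (x x), ∅)}, K=[arg]>
5. <C=x, E={x↦0}, S={0↦clo(λx. (x x), ∅)}, K=[fun]>
6. <C=(x x), E={x↦1}, S={0↦clo(λx. (x x), ∅), 1↦clo(λx. (x x), ∅)}, K=∅>
7. <C=x, E={x↦1}, S={0↦clo(λx. (x x), ∅), 1↦clo(λx. (x x), ∅)}, K=[arg]>
8. <C=x, E={x↦1}, S={0↦clo(λx. (x x), ∅), 1↦clo(λx. (x x), ∅)}, K=[fun]>
9. <C=(x x), E={x↦2}, S={0↦clo(λx. (x x), ∅), 1↦clo(λx. (x x), ∅), 2↦clo(λx. (x x), ∅)}, K=∅>
10. <C=x, E={x↦2}, S={0↦clo(λx. (x x), ∅), 1↦clo(λx. (x x), ∅), 2↦clo(λx. (x x), ∅)}, K=[arg]>
11. <C=x, E={x↦2}, S={0↦clo(λx. (x x), ∅), 1↦clo(λx. (x x), ∅), 2↦clo(λx. (x x), ∅)}, K=[fun]>
12. <C=(x x), E={x↦3}, S={0↦clo(λx. (x x), ∅), 1↦clo(λx. (x x), ∅), 2↦clo(λx. (x x), ∅), 3↦clo(λx. (x x), ∅)}, K=∅>
13. <C=x, E={x↦3}, S={0↦clo(λx. (x x), ∅), 1↦clo(λx. (x x), ∅), 2↦clo(λx. (x x), ∅), 3↦clo(λx. (x x), ∅)}, K=[arg]>
14. <C=x, E={x↦3}, S={0↦clo(λx. (x x), ∅), 1↦clo(λx. (x x), ∅), 2↦clo(λx. (x x), ∅), 3↦clo(λx. (x x), ∅)}, K=[fun]>
15. <C=(x x), E={x↦4}, S={0↦clo(λx. (x x), ∅), 1↦clo(λx. (x x), ∅), 2↦clo(λx. (x x), ∅), 3↦clo(λx. (x x), ∅), 4↦clo(λx. (x x), ∅)}, K=∅>
16. <C=x, E={x↦4}, S={0↦clo(λx. (x x), ∅), 1↦clo(λx. (x x), ∅), 2↦clo(λx. (x x), ∅), 3↦clo(λx. (x x), ∅), 4↦clo(λx. (x x), ∅)}, K=[arg]>
17. <C=x, E={x↦4}, S={0↦clo(λx. (x x), ∅), 1↦clo(λx. (x x), ∅), 2↦clo(λx. (x x), ∅), 3↦clo(λx. (x x), ∅), 4↦clo(λx. (x x), ∅)}, K=[fun]>
18. <C=(x x), E={x↦5}, S={0↦clo(λx. (x x), ∅), 1↦clo(λx. (x x), ∅), 2↦clo(λx. (x x), ∅), 3↦clo(λx. (x x), ∅), 4↦clo(λx. (x x), ∅), 5↦clo(λx. (x x), ∅)}, K=∅>
19. <C=x, E={x↦5}, S={0↦clo(λx. (x x), ∅), 1↦clo(λx. (x x), ∅), 2↦clo(λx. (x x), ∅), 3↦clo(λx. (x x), ∅), 4↦clo(λx. (x x), ∅), 5↦clo(λx. (x x), ∅)}, K=[arg]>
20. <C=x, E={x↦5}, S={0↦clo(λx. (x x), ∅), 1↦clo(λx. (x x), ∅), 2↦clo(λx. (x x), ∅), 3↦clo(λx. (x x), ∅), 4↦clo(λx. (x x), ∅), 5↦clo(λx. (x x), ∅)}, K=[fun]>
21. <C=(x x), E={x↦6}, S={0↦clo(λx. (x x), ∅), 1↦clo(λx. (x x), ∅), 2↦clo(λx. (x x), ∅), 3↦clo(λx. (x x), ∅), 4↦clo(λx. (x x), ∅), 5↦clo(λx. (x x), ∅), 6↦clo(λx. (x x), ∅)}, K=∅>
→ 21 transitions taken and the configuration is still not final: no result within 21 steps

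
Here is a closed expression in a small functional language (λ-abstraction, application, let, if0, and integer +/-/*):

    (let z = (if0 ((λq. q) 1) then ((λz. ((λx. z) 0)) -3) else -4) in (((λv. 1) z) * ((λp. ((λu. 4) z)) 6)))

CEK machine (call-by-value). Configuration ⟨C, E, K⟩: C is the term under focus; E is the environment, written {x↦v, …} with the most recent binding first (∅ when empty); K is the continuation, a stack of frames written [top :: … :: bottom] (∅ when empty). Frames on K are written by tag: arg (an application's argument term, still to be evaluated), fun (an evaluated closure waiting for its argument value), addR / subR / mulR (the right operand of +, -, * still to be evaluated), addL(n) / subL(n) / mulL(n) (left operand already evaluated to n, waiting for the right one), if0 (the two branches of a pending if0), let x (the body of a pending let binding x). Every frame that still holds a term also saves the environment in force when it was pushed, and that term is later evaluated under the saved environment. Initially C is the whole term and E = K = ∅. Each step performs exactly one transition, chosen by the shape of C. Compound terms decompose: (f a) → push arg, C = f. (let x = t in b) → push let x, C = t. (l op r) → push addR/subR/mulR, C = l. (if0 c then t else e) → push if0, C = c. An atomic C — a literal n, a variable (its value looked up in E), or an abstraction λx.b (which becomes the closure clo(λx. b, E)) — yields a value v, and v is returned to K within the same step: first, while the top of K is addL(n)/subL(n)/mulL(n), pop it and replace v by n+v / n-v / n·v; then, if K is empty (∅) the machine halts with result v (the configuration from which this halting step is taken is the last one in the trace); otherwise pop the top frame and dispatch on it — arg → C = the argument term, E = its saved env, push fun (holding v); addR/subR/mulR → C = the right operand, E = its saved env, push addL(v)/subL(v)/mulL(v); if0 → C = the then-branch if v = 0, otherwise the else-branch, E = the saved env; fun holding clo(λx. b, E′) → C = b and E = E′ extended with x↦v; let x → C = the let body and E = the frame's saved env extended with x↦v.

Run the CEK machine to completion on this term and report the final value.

step 0: <C=(let z = (if0 ((λq. q) 1) then ((λz. ((λx. z) 0)) -3) else -4) in (((λv. 1) z) * ((λp. ((λu. 4) z)) 6))), E=∅, K=∅>
step 1: <C=(if0 ((λq. q) 1) then ((λz. ((λx. z) 0)) -3) else -4), E=∅, K=[let z]>
step 2: <C=((λq. q) 1), E=∅, K=[if0 :: let z]>
step 3: <C=(λq. q), E=∅, K=[arg :: if0 :: let z]>
step 4: <C=1, E=∅, K=[fun :: if0 :: let z]>
step 5: <C=q, E={q↦1}, K=[if0 :: let z]>
step 6: <C=-4, E=∅, K=[let z]>
step 7: <C=(((λv. 1) z) * ((λp. ((λu. 4) z)) 6)), E={z↦-4}, K=∅>
step 8: <C=((λv. 1) z), E={z↦-4}, K=[mulR]>
step 9: <C=(λv. 1), E={z↦-4}, K=[arg :: mulR]>
step 10: <C=z, E={z↦-4}, K=[fun :: mulR]>
step 11: <C=1, E={v↦-4, z↦-4}, K=[mulR]>
step 12: <C=((λp. ((λu. 4) z)) 6), E={z↦-4}, K=[mulL(1)]>
step 13: <C=(λp. ((λu. 4) z)), E={z↦-4}, K=[arg :: mulL(1)]>
step 14: <C=6, E={z↦-4}, K=[fun :: mulL(1)]>
step 15: <C=((λu. 4) z), E={p↦6, z↦-4}, K=[mulL(1)]>
step 16: <C=(λu. 4), E={p↦6, z↦-4}, K=[arg :: mulL(1)]>
step 17: <C=z, E={p↦6, z↦-4}, K=[fun :: mulL(1)]>
step 18: <C=4, E={u↦-4, p↦6, z↦-4}, K=[mulL(1)]>
→ final value 4

Answer: 4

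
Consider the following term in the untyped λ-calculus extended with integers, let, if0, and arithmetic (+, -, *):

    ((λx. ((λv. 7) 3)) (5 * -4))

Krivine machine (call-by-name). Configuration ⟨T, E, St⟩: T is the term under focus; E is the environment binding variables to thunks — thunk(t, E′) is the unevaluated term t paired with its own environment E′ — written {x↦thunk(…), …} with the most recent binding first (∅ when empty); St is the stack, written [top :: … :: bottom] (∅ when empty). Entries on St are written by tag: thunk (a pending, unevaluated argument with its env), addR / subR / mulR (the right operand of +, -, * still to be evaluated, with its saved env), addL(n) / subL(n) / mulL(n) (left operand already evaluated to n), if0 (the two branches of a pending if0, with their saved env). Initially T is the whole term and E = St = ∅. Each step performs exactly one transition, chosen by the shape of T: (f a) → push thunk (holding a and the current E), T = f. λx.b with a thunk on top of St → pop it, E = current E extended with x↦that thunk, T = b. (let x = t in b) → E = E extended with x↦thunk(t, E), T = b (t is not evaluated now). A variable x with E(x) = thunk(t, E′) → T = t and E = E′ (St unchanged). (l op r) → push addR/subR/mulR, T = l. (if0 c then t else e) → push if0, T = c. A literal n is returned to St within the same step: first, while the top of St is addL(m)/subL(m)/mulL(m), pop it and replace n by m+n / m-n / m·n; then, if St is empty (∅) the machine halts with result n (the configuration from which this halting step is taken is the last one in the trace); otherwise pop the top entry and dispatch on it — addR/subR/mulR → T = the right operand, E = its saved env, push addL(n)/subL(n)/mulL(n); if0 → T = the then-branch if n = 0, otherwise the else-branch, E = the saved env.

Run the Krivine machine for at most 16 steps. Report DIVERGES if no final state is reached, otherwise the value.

t=0: [T=((λx. ((λv. 7) 3)) (5 * -4)) | E=∅ | St=∅]
t=1: [T=(λx. ((λv. 7) 3)) | E=∅ | St=[thunk]]
t=2: [T=((λv. 7) 3) | E={x↦thunk((5 * -4), ∅)} | St=∅]
t=3: [T=(λv. 7) | E={x↦thunk((5 * -4), ∅)} | St=[thunk]]
t=4: [T=7 | E={v↦thunk(3, {x↦thunk((5 * -4), ∅)}), x↦thunk((5 * -4), ∅)} | St=∅]
→ final value 7

Answer: 7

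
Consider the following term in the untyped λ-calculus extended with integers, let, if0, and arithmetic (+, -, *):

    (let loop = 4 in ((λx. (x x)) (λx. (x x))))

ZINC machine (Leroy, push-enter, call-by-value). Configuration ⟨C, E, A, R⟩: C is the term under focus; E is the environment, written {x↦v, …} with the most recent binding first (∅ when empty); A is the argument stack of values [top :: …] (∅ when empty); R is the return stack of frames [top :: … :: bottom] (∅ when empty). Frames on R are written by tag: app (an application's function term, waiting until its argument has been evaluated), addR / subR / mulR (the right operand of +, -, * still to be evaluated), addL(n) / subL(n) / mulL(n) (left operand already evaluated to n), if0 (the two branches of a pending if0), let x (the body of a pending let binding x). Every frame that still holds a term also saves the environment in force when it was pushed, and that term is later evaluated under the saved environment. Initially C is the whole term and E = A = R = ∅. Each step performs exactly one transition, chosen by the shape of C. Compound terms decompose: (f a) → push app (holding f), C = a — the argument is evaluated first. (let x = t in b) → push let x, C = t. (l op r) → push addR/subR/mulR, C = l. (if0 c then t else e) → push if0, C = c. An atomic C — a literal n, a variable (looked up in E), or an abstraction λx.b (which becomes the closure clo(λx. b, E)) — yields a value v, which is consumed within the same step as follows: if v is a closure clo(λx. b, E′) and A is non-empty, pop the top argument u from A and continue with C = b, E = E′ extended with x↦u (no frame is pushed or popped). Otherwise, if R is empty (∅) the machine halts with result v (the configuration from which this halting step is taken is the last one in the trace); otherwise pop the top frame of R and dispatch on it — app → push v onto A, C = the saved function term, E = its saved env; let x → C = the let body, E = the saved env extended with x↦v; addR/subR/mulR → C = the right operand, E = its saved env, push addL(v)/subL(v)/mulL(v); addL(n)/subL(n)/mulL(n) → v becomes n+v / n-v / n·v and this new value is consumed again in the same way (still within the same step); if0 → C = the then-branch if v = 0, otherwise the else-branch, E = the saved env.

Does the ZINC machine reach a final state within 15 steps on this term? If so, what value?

Answer: DIVERGES (no final state within 15 steps)

Machine steps:
0. ⟨C=(let loop = 4 in ((λx. (x x)) (λx. (x x)))); E=∅; A=∅; R=∅⟩
1. ⟨C=4; E=∅; A=∅; R=[let loop]⟩
2. ⟨C=((λx. (x x)) (λx. (x x))); E={loop↦4}; A=∅; R=∅⟩
3. ⟨C=(λx. (x x)); E={loop↦4}; A=∅; R=[app]⟩
4. ⟨C=(λx. (x x)); E={loop↦4}; A=[clo(λx. (x x), {loop↦4})]; R=∅⟩
5. ⟨C=(x x); E={x↦clo(λx. (x x), {loop↦4}), loop↦4}; A=∅; R=∅⟩
6. ⟨C=x; E={x↦clo(λx. (x x), {loop↦4}), loop↦4}; A=∅; R=[app]⟩
7. ⟨C=x; E={x↦clo(λx. (x x), {loop↦4}), loop↦4}; A=[clo(λx. (x x), {loop↦4})]; R=∅⟩
… configuration repeats with period 3 (steps 5–7 recur indefinitely) …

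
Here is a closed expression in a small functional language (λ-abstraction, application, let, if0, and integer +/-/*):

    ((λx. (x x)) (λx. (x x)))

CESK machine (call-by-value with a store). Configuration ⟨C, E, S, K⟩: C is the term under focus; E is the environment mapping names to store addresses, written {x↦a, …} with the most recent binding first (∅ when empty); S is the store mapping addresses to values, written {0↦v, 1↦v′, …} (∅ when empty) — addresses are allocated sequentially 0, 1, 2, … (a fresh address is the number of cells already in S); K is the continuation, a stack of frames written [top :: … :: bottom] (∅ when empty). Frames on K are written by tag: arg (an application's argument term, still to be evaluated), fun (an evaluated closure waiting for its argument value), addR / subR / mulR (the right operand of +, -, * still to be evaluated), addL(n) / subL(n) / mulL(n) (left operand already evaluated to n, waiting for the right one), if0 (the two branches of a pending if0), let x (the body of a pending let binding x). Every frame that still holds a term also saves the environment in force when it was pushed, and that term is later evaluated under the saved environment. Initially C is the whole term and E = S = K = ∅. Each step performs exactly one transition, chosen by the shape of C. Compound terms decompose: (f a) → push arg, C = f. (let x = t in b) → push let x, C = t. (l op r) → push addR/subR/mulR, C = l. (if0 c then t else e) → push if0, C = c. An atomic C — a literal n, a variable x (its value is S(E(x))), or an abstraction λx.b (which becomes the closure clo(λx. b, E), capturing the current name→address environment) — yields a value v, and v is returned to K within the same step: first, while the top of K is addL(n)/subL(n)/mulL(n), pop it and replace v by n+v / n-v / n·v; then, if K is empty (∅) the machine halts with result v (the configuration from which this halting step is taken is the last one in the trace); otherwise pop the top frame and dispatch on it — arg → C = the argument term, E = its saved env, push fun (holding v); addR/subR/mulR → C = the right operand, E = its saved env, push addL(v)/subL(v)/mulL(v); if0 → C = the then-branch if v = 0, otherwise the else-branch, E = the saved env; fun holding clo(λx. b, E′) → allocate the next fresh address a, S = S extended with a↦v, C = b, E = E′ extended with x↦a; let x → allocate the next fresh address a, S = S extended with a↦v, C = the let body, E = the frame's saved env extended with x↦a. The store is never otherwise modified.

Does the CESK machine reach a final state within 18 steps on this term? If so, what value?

Answer: DIVERGES (no final state within 18 steps)

Derivation:
step 0: <C=((λx. (x x)) (λx. (x x))), E=∅, S=∅, K=∅>
step 1: <C=(λx. (x x)), E=∅, S=∅, K=[arg]>
step 2: <C=(λx. (x x)), E=∅, S=∅, K=[fun]>
step 3: <C=(x x), E={x↦0}, S={0↦clo(λx. (x x), ∅)}, K=∅>
step 4: <C=x, E={x↦0}, S={0↦clo(λx. (x x), ∅)}, K=[arg]>
step 5: <C=x, E={x↦0}, S={0↦clo(λx. (x x), ∅)}, K=[fun]>
step 6: <C=(x x), E={x↦1}, S={0↦clo(λx. (x x), ∅), 1↦clo(λx. (x x), ∅)}, K=∅>
step 7: <C=x, E={x↦1}, S={0↦clo(λx. (x x), ∅), 1↦clo(λx. (x x), ∅)}, K=[arg]>
step 8: <C=x, E={x↦1}, S={0↦clo(λx. (x x), ∅), 1↦clo(λx. (x x), ∅)}, K=[fun]>
step 9: <C=(x x), E={x↦2}, S={0↦clo(λx. (x x), ∅), 1↦clo(λx. (x x), ∅), 2↦clo(λx. (x x), ∅)}, K=∅>
step 10: <C=x, E={x↦2}, S={0↦clo(λx. (x x), ∅), 1↦clo(λx. (x x), ∅), 2↦clo(λx. (x x), ∅)}, K=[arg]>
step 11: <C=x, E={x↦2}, S={0↦clo(λx. (x x), ∅), 1↦clo(λx. (x x), ∅), 2↦clo(λx. (x x), ∅)}, K=[fun]>
step 12: <C=(x x), E={x↦3}, S={0↦clo(λx. (x x), ∅), 1↦clo(λx. (x x), ∅), 2↦clo(λx. (x x), ∅), 3↦clo(λx. (x x), ∅)}, K=∅>
step 13: <C=x, E={x↦3}, S={0↦clo(λx. (x x), ∅), 1↦clo(λx. (x x), ∅), 2↦clo(λx. (x x), ∅), 3↦clo(λx. (x x), ∅)}, K=[arg]>
step 14: <C=x, E={x↦3}, S={0↦clo(λx. (x x), ∅), 1↦clo(λx. (x x), ∅), 2↦clo(λx. (x x), ∅), 3↦clo(λx. (x x), ∅)}, K=[fun]>
step 15: <C=(x x), E={x↦4}, S={0↦clo(λx. (x x), ∅), 1↦clo(λx. (x x), ∅), 2↦clo(λx. (x x), ∅), 3↦clo(λx. (x x), ∅), 4↦clo(λx. (x x), ∅)}, K=∅>
step 16: <C=x, E={x↦4}, S={0↦clo(λx. (x x), ∅), 1↦clo(λx. (x x), ∅), 2↦clo(λx. (x x), ∅), 3↦clo(λx. (x x), ∅), 4↦clo(λx. (x x), ∅)}, K=[arg]>
step 17: <C=x, E={x↦4}, S={0↦clo(λx. (x x), ∅), 1↦clo(λx. (x x), ∅), 2↦clo(λx. (x x), ∅), 3↦clo(λx. (x x), ∅), 4↦clo(λx. (x x), ∅)}, K=[fun]>
step 18: <C=(x x), E={x↦5}, S={0↦clo(λx. (x x), ∅), 1↦clo(λx. (x x), ∅), 2↦clo(λx. (x x), ∅), 3↦clo(λx. (x x), ∅), 4↦clo(λx. (x x), ∅), 5↦clo(λx. (x x), ∅)}, K=∅>
→ 18 transitions taken and the configuration is still not final: no result within 18 steps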